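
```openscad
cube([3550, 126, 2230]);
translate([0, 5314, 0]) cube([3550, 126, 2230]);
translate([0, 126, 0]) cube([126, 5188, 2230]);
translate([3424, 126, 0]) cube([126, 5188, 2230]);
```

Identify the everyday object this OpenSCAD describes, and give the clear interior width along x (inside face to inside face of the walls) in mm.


A house (or room) frame. The interior width is 3298 mm.

Four 2230 mm walls enclosing a rectangle with no floor or roof — a room or house frame. Outside width is 3550 mm and wall thickness is 126 mm, so the interior width is 3550 − 2 × 126 = 3298 mm.


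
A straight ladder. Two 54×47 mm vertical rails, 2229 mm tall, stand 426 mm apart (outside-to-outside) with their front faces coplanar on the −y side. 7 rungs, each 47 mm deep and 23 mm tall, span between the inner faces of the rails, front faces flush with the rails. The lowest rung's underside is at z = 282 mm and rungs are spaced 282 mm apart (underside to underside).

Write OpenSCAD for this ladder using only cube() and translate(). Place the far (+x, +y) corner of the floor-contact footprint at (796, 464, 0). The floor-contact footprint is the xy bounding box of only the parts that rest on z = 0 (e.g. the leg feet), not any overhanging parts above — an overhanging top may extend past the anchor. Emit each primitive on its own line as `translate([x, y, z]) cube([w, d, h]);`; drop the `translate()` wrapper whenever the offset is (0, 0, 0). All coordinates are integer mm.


translate([370, 417, 0]) cube([54, 47, 2229]);
translate([742, 417, 0]) cube([54, 47, 2229]);
translate([424, 417, 282]) cube([318, 47, 23]);
translate([424, 417, 564]) cube([318, 47, 23]);
translate([424, 417, 846]) cube([318, 47, 23]);
translate([424, 417, 1128]) cube([318, 47, 23]);
translate([424, 417, 1410]) cube([318, 47, 23]);
translate([424, 417, 1692]) cube([318, 47, 23]);
translate([424, 417, 1974]) cube([318, 47, 23]);


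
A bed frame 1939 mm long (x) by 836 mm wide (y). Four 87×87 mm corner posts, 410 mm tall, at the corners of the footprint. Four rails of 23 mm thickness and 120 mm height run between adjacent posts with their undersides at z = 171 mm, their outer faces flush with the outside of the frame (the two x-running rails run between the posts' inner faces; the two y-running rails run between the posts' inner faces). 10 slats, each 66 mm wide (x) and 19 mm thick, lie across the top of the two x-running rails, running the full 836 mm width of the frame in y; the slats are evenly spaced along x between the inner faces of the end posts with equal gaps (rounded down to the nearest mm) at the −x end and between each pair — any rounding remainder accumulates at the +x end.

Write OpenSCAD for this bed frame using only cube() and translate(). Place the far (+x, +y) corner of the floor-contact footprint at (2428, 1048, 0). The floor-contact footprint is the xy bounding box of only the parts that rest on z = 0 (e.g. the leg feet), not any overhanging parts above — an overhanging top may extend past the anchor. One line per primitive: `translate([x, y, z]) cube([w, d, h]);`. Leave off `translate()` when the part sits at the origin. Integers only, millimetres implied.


translate([489, 212, 0]) cube([87, 87, 410]);
translate([489, 961, 0]) cube([87, 87, 410]);
translate([2341, 212, 0]) cube([87, 87, 410]);
translate([2341, 961, 0]) cube([87, 87, 410]);
translate([576, 212, 171]) cube([1765, 23, 120]);
translate([576, 1025, 171]) cube([1765, 23, 120]);
translate([489, 299, 171]) cube([23, 662, 120]);
translate([2405, 299, 171]) cube([23, 662, 120]);
translate([676, 212, 291]) cube([66, 836, 19]);
translate([842, 212, 291]) cube([66, 836, 19]);
translate([1008, 212, 291]) cube([66, 836, 19]);
translate([1174, 212, 291]) cube([66, 836, 19]);
translate([1340, 212, 291]) cube([66, 836, 19]);
translate([1506, 212, 291]) cube([66, 836, 19]);
translate([1672, 212, 291]) cube([66, 836, 19]);
translate([1838, 212, 291]) cube([66, 836, 19]);
translate([2004, 212, 291]) cube([66, 836, 19]);
translate([2170, 212, 291]) cube([66, 836, 19]);


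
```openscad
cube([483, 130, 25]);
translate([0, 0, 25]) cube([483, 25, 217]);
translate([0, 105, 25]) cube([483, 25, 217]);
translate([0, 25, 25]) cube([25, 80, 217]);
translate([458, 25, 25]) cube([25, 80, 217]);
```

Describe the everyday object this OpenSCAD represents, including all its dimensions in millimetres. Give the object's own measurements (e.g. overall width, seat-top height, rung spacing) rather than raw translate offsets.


An open-topped rectangular box: outside dimensions 483×130×242 mm, with a uniform wall and base thickness of 25 mm. The base is a full 483×130 slab on the floor; four walls sit on top of the base. The front and back walls (the −y and +y sides) span the full width; the two side walls fit between them.


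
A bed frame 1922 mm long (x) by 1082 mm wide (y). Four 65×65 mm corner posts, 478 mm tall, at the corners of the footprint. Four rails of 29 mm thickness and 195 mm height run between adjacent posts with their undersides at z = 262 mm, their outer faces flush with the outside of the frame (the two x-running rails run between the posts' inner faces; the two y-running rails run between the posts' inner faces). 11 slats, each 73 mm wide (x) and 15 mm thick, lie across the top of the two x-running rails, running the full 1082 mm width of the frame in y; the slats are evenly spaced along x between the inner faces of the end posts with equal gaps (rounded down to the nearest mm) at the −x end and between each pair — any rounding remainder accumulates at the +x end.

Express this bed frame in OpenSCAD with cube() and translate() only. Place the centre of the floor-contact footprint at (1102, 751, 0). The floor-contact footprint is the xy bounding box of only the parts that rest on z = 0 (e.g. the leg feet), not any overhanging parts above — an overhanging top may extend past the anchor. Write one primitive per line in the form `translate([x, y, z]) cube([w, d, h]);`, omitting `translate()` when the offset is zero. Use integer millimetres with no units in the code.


// slat z = rail_z + rail_h = 262 + 195 = 457
// slat gap = ⌊(1792 − 11·73) / 12⌋ = 82
translate([141, 210, 0]) cube([65, 65, 478]);
translate([141, 1227, 0]) cube([65, 65, 478]);
translate([1998, 210, 0]) cube([65, 65, 478]);
translate([1998, 1227, 0]) cube([65, 65, 478]);
translate([206, 210, 262]) cube([1792, 29, 195]);
translate([206, 1263, 262]) cube([1792, 29, 195]);
translate([141, 275, 262]) cube([29, 952, 195]);
translate([2034, 275, 262]) cube([29, 952, 195]);
translate([288, 210, 457]) cube([73, 1082, 15]);
translate([443, 210, 457]) cube([73, 1082, 15]);
translate([598, 210, 457]) cube([73, 1082, 15]);
translate([753, 210, 457]) cube([73, 1082, 15]);
translate([908, 210, 457]) cube([73, 1082, 15]);
translate([1063, 210, 457]) cube([73, 1082, 15]);
translate([1218, 210, 457]) cube([73, 1082, 15]);
translate([1373, 210, 457]) cube([73, 1082, 15]);
translate([1528, 210, 457]) cube([73, 1082, 15]);
translate([1683, 210, 457]) cube([73, 1082, 15]);
translate([1838, 210, 457]) cube([73, 1082, 15]);


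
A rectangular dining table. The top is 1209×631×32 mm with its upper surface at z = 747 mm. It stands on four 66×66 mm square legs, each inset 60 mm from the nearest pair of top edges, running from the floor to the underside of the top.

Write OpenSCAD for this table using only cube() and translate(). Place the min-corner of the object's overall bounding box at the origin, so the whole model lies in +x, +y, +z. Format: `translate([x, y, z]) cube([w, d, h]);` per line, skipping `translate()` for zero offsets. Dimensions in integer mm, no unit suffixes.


translate([0, 0, 715]) cube([1209, 631, 32]);
translate([60, 60, 0]) cube([66, 66, 715]);
translate([1083, 60, 0]) cube([66, 66, 715]);
translate([60, 505, 0]) cube([66, 66, 715]);
translate([1083, 505, 0]) cube([66, 66, 715]);


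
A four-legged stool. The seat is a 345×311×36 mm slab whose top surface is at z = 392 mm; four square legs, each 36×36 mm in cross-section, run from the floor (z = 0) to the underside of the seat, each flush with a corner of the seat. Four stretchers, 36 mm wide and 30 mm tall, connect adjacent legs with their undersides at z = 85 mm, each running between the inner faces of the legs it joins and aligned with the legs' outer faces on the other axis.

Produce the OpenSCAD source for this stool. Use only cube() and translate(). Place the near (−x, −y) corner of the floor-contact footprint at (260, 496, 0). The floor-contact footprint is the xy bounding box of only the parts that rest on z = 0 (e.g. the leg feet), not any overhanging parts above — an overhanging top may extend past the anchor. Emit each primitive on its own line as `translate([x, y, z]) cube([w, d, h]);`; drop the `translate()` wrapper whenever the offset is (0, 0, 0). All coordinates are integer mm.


translate([260, 496, 356]) cube([345, 311, 36]);
translate([260, 496, 0]) cube([36, 36, 356]);
translate([569, 496, 0]) cube([36, 36, 356]);
translate([260, 771, 0]) cube([36, 36, 356]);
translate([569, 771, 0]) cube([36, 36, 356]);
translate([296, 496, 85]) cube([273, 36, 30]);
translate([296, 771, 85]) cube([273, 36, 30]);
translate([260, 532, 85]) cube([36, 239, 30]);
translate([569, 532, 85]) cube([36, 239, 30]);


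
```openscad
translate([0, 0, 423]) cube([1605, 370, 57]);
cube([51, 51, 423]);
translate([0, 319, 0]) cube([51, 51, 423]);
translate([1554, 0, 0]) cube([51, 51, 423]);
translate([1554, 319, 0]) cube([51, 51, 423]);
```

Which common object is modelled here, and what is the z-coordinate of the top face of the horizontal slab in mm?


A bench. The seat-top height is 480 mm.

A long slab on four corner posts — a bench. The slab sits at z = 423 with thickness 57, so the top is 423 + 57 = 480 mm.


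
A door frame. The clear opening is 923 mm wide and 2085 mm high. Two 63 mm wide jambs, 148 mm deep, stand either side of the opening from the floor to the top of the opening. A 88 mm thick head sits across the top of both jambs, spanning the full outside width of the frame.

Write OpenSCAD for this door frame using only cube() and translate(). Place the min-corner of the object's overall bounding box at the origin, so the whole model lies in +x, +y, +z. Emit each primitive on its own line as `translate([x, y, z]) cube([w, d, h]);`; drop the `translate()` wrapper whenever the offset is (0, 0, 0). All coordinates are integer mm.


cube([63, 148, 2085]);
translate([986, 0, 0]) cube([63, 148, 2085]);
translate([0, 0, 2085]) cube([1049, 148, 88]);


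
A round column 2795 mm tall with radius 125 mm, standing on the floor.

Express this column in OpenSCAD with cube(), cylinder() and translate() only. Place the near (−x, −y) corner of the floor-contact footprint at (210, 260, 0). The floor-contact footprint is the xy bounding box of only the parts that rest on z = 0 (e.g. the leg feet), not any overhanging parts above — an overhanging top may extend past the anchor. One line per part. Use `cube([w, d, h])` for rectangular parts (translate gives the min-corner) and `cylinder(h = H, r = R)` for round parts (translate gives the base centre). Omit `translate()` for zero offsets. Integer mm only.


translate([335, 385, 0]) cylinder(h = 2795, r = 125);


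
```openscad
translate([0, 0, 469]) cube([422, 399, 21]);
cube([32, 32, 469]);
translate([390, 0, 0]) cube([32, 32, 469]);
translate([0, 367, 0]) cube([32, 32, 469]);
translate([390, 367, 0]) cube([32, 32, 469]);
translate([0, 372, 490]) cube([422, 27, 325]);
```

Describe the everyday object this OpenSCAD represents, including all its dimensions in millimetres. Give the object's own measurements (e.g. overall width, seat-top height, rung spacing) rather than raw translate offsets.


A chair. The seat is a 422×399×21 mm slab with its top at z = 490 mm, on four 32×32 mm corner legs (flush with the seat edges, standing on z = 0). A flat backrest 27 mm thick, 325 mm tall, spans the full seat width and rises from the seat top along its +y edge, rear face flush with the rear of the seat.


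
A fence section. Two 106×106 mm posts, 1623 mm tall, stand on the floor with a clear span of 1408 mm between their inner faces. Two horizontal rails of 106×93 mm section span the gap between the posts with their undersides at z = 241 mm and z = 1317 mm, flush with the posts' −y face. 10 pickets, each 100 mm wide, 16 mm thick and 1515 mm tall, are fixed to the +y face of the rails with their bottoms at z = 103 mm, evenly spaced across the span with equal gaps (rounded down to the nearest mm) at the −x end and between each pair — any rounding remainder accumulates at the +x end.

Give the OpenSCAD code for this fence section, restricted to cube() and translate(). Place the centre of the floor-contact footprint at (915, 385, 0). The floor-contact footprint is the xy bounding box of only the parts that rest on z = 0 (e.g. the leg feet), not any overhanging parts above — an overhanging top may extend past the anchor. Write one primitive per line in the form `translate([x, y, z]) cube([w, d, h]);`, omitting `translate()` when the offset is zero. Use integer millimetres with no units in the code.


translate([105, 332, 0]) cube([106, 106, 1623]);
translate([1619, 332, 0]) cube([106, 106, 1623]);
translate([211, 332, 241]) cube([1408, 106, 93]);
translate([211, 332, 1317]) cube([1408, 106, 93]);
translate([248, 438, 103]) cube([100, 16, 1515]);
translate([385, 438, 103]) cube([100, 16, 1515]);
translate([522, 438, 103]) cube([100, 16, 1515]);
translate([659, 438, 103]) cube([100, 16, 1515]);
translate([796, 438, 103]) cube([100, 16, 1515]);
translate([933, 438, 103]) cube([100, 16, 1515]);
translate([1070, 438, 103]) cube([100, 16, 1515]);
translate([1207, 438, 103]) cube([100, 16, 1515]);
translate([1344, 438, 103]) cube([100, 16, 1515]);
translate([1481, 438, 103]) cube([100, 16, 1515]);


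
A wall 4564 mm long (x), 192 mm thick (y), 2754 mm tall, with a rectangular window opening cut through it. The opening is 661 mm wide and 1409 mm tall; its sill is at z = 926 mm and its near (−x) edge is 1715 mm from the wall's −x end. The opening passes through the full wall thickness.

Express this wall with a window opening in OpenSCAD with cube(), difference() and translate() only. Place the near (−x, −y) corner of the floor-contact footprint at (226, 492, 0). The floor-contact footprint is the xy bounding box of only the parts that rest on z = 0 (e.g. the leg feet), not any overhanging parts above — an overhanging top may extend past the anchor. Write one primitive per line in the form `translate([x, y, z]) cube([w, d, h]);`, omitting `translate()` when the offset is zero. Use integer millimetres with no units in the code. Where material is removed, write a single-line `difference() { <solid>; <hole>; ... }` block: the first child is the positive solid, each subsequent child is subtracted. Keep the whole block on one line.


difference() { translate([226, 492, 0]) cube([4564, 192, 2754]); translate([1941, 492, 926]) cube([661, 192, 1409]); }


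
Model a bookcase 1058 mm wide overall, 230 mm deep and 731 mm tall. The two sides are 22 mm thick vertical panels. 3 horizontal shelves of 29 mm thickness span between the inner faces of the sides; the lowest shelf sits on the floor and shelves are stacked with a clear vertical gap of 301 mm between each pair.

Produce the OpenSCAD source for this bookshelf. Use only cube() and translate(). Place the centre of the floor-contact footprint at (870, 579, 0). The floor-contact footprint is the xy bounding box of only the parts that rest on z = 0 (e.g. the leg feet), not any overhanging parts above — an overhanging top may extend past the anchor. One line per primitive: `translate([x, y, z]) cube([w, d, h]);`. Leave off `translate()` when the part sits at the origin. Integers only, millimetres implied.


translate([341, 464, 0]) cube([22, 230, 731]);
translate([1377, 464, 0]) cube([22, 230, 731]);
translate([363, 464, 0]) cube([1014, 230, 29]);
translate([363, 464, 330]) cube([1014, 230, 29]);
translate([363, 464, 660]) cube([1014, 230, 29]);


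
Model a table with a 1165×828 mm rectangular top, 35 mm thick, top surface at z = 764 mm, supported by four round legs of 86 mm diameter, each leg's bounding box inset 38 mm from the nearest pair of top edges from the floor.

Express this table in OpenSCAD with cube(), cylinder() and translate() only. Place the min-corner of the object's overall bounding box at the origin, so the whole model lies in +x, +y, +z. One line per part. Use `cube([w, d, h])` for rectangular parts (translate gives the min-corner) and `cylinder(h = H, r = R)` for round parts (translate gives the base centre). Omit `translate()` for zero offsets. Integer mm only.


translate([0, 0, 729]) cube([1165, 828, 35]);
translate([81, 81, 0]) cylinder(h = 729, r = 43);
translate([1084, 81, 0]) cylinder(h = 729, r = 43);
translate([81, 747, 0]) cylinder(h = 729, r = 43);
translate([1084, 747, 0]) cylinder(h = 729, r = 43);


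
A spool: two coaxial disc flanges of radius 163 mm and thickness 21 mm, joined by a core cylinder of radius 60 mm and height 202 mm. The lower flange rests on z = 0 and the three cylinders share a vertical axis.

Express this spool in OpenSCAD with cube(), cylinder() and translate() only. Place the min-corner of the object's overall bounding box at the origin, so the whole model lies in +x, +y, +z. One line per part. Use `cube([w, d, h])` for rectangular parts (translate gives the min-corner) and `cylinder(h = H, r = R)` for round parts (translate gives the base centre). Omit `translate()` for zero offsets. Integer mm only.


translate([163, 163, 0]) cylinder(h = 21, r = 163);
translate([163, 163, 21]) cylinder(h = 202, r = 60);
translate([163, 163, 223]) cylinder(h = 21, r = 163);


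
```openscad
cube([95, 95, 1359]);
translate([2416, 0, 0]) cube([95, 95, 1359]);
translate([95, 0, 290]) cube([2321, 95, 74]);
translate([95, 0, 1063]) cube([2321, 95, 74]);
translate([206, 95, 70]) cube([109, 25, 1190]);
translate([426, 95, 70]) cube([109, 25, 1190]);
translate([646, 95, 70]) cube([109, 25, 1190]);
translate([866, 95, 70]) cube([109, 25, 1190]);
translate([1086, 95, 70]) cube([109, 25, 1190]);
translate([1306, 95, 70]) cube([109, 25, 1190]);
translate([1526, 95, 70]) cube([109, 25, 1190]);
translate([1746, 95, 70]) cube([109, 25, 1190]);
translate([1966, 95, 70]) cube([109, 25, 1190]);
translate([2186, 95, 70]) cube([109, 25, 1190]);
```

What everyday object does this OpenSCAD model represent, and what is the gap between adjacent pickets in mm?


A fence section. The picket gap is 111 mm.

Two posts, two rails, 10 pickets — a fence section. Span 2321 mm holds 10 pickets of 109 mm with 11 equal gaps: ⌊(2321 − 10·109) / 11⌋ = 111 mm.


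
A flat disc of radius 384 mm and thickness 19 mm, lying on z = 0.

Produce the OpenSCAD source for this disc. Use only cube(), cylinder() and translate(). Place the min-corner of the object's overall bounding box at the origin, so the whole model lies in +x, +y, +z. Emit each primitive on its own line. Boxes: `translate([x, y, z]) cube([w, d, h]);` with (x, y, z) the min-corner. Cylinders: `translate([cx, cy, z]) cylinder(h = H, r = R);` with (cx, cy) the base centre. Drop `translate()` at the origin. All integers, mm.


translate([384, 384, 0]) cylinder(h = 19, r = 384);


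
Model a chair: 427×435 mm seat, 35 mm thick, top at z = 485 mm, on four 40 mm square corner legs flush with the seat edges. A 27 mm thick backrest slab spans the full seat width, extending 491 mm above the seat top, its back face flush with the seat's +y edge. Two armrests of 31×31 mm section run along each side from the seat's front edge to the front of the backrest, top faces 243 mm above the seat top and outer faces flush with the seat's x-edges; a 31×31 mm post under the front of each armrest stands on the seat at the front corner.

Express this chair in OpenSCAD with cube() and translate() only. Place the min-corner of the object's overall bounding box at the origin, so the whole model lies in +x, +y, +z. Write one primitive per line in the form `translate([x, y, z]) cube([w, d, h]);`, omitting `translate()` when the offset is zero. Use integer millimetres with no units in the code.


translate([0, 0, 450]) cube([427, 435, 35]);
cube([40, 40, 450]);
translate([387, 0, 0]) cube([40, 40, 450]);
translate([0, 395, 0]) cube([40, 40, 450]);
translate([387, 395, 0]) cube([40, 40, 450]);
translate([0, 408, 485]) cube([427, 27, 491]);
translate([0, 0, 697]) cube([31, 408, 31]);
translate([396, 0, 697]) cube([31, 408, 31]);
translate([0, 0, 485]) cube([31, 31, 212]);
translate([396, 0, 485]) cube([31, 31, 212]);


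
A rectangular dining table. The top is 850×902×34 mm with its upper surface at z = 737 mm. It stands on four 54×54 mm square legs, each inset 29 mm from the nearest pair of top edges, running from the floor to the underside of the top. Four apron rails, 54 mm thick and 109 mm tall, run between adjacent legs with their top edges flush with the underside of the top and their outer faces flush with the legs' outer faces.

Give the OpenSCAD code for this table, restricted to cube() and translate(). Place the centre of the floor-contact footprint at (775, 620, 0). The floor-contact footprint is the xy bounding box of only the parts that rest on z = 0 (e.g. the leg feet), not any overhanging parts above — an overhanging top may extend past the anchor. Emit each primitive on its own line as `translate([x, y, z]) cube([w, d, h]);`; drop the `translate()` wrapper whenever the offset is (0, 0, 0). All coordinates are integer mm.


translate([350, 169, 703]) cube([850, 902, 34]);
translate([379, 198, 0]) cube([54, 54, 703]);
translate([1117, 198, 0]) cube([54, 54, 703]);
translate([379, 988, 0]) cube([54, 54, 703]);
translate([1117, 988, 0]) cube([54, 54, 703]);
translate([433, 198, 594]) cube([684, 54, 109]);
translate([433, 988, 594]) cube([684, 54, 109]);
translate([379, 252, 594]) cube([54, 736, 109]);
translate([1117, 252, 594]) cube([54, 736, 109]);


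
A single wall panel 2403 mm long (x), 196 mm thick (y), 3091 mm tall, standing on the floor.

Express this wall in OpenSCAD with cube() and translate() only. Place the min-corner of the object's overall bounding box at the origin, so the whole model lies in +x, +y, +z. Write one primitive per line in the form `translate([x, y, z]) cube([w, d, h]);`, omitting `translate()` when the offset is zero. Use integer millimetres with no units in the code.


cube([2403, 196, 3091]);


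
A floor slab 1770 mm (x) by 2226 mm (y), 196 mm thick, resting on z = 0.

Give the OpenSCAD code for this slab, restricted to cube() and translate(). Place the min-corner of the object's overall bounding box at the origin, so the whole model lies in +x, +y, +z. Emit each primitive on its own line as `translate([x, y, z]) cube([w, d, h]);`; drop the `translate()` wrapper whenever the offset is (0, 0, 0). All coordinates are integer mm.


cube([1770, 2226, 196]);


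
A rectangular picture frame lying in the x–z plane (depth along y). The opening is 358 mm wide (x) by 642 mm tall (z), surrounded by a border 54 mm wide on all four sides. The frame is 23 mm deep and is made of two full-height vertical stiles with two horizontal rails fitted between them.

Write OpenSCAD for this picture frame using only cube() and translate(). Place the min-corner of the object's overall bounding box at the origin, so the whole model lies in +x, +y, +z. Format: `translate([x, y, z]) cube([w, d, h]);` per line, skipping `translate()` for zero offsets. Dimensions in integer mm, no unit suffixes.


cube([54, 23, 750]);
translate([412, 0, 0]) cube([54, 23, 750]);
translate([54, 0, 0]) cube([358, 23, 54]);
translate([54, 0, 696]) cube([358, 23, 54]);


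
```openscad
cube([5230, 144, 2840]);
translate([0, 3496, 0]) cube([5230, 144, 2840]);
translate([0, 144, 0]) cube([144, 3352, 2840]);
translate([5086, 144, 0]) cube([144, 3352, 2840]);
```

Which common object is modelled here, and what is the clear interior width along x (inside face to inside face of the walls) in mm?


A house (or room) frame. The interior width is 4942 mm.

Four 2840 mm walls enclosing a rectangle with no floor or roof — a room or house frame. Outside width is 5230 mm and wall thickness is 144 mm, so the interior width is 5230 − 2 × 144 = 4942 mm.


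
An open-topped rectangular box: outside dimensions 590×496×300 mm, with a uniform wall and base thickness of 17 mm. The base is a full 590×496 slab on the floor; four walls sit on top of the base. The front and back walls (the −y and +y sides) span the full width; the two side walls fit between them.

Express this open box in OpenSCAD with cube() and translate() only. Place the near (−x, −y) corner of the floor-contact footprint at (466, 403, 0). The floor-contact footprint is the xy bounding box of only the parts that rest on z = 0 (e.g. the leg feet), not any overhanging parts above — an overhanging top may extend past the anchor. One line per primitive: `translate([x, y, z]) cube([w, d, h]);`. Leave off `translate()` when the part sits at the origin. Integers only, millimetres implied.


translate([466, 403, 0]) cube([590, 496, 17]);
translate([466, 403, 17]) cube([590, 17, 283]);
translate([466, 882, 17]) cube([590, 17, 283]);
translate([466, 420, 17]) cube([17, 462, 283]);
translate([1039, 420, 17]) cube([17, 462, 283]);


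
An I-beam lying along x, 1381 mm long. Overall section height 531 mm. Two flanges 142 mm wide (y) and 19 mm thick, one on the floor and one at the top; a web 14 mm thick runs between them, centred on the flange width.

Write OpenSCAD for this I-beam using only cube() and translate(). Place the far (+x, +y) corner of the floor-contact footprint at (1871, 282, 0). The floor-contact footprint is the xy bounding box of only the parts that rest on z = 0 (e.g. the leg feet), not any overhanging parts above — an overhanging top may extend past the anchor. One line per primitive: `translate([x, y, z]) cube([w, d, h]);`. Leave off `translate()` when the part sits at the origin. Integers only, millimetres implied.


translate([490, 140, 0]) cube([1381, 142, 19]);
translate([490, 204, 19]) cube([1381, 14, 493]);
translate([490, 140, 512]) cube([1381, 142, 19]);


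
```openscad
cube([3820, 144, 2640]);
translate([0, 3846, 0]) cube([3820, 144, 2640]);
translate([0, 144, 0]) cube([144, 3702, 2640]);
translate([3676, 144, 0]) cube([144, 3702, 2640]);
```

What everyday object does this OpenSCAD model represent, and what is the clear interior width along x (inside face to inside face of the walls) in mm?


A house (or room) frame. The interior width is 3532 mm.

Four 2640 mm walls enclosing a rectangle with no floor or roof — a room or house frame. Outside width is 3820 mm and wall thickness is 144 mm, so the interior width is 3820 − 2 × 144 = 3532 mm.


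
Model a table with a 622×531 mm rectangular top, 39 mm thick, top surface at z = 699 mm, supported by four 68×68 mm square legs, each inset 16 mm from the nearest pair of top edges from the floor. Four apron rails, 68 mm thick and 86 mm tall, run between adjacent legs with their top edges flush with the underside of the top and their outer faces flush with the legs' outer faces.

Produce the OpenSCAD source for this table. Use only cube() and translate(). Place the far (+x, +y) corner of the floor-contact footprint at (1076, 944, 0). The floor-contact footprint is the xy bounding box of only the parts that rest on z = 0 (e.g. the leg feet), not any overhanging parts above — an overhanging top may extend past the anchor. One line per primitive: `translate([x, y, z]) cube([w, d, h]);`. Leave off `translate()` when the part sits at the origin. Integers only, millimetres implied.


// leg_h = 699 - 39 = 660
// apron z = 660 - 86 = 574
translate([470, 429, 660]) cube([622, 531, 39]);
translate([486, 445, 0]) cube([68, 68, 660]);
translate([1008, 445, 0]) cube([68, 68, 660]);
translate([486, 876, 0]) cube([68, 68, 660]);
translate([1008, 876, 0]) cube([68, 68, 660]);
translate([554, 445, 574]) cube([454, 68, 86]);
translate([554, 876, 574]) cube([454, 68, 86]);
translate([486, 513, 574]) cube([68, 363, 86]);
translate([1008, 513, 574]) cube([68, 363, 86]);


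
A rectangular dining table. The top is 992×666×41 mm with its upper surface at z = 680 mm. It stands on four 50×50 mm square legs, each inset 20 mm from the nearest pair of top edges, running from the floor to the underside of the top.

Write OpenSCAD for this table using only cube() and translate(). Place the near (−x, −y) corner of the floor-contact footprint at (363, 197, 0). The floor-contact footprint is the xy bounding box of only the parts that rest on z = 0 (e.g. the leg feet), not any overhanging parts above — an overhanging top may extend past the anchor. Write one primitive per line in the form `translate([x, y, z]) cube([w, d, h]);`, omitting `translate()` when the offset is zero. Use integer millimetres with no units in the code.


// leg_h = 680 - 41 = 639
translate([343, 177, 639]) cube([992, 666, 41]);
translate([363, 197, 0]) cube([50, 50, 639]);
translate([1265, 197, 0]) cube([50, 50, 639]);
translate([363, 773, 0]) cube([50, 50, 639]);
translate([1265, 773, 0]) cube([50, 50, 639]);


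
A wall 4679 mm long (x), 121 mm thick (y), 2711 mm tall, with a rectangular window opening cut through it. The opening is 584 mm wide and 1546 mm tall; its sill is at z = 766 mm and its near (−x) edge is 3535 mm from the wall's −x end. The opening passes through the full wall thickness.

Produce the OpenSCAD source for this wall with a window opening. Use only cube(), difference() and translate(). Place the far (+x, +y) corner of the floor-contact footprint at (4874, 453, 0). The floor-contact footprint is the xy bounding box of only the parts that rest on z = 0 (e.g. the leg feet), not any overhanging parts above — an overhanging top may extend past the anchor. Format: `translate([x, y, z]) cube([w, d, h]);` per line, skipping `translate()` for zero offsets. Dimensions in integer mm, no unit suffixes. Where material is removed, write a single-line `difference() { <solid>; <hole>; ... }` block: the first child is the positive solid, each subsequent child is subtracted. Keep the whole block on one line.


difference() { translate([195, 332, 0]) cube([4679, 121, 2711]); translate([3730, 332, 766]) cube([584, 121, 1546]); }


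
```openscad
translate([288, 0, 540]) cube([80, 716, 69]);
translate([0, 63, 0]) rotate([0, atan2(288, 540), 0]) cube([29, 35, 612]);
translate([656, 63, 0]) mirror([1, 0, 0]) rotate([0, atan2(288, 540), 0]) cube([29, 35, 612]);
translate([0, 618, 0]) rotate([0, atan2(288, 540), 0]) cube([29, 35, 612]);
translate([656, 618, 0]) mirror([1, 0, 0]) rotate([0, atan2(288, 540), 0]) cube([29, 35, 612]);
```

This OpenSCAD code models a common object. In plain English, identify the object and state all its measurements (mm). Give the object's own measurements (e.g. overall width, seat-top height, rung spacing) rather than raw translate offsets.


A sawhorse. A 80×716×69 mm beam (x, y, z) sits on two A-frame leg pairs. Each pair is two raked legs of 29×35 mm section (35 mm along y) splaying symmetrically in x. Each leg rises 540 mm vertically over 288 mm of horizontal reach and is 612 mm long along its own axis. Every leg's outer bottom edge rests on the floor and its outer top edge meets a bottom edge of the beam — the left legs (tilting toward +x) meet the beam's −x bottom edge, the right legs (their mirror images, tilting toward −x) meet its +x bottom edge — so the leg tops tuck under the beam, the beam's underside is 540 mm above the floor, and the feet are 656 mm apart outside-to-outside with the beam centred between them. The two leg pairs are set in 63 mm from either end of the beam.


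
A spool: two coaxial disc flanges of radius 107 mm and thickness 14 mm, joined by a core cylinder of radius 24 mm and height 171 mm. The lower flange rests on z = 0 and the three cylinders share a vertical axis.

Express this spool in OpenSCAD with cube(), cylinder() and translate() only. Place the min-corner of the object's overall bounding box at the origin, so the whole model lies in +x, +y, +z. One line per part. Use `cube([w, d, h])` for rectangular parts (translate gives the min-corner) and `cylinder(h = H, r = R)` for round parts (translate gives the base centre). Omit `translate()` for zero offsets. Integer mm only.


translate([107, 107, 0]) cylinder(h = 14, r = 107);
translate([107, 107, 14]) cylinder(h = 171, r = 24);
translate([107, 107, 185]) cylinder(h = 14, r = 107);


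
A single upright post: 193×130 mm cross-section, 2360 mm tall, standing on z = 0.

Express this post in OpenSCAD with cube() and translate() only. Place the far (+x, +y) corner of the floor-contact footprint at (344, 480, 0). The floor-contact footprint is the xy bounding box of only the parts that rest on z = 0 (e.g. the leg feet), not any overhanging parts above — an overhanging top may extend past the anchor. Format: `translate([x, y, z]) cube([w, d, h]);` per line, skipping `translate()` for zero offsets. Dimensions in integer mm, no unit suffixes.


translate([151, 350, 0]) cube([193, 130, 2360]);


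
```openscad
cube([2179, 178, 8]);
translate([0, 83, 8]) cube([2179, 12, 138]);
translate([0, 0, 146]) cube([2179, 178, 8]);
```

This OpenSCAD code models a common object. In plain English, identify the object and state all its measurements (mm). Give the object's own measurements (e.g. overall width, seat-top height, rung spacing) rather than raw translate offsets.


An I-beam lying along x, 2179 mm long. Overall section height 154 mm. Two flanges 178 mm wide (y) and 8 mm thick, one on the floor and one at the top; a web 12 mm thick runs between them, centred on the flange width.


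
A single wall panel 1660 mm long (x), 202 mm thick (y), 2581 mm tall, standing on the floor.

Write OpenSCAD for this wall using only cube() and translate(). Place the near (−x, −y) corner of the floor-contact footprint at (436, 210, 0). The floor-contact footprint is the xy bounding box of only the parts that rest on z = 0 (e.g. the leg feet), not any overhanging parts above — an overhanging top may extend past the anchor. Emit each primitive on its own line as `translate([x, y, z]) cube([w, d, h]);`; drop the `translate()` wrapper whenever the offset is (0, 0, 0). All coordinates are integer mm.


translate([436, 210, 0]) cube([1660, 202, 2581]);


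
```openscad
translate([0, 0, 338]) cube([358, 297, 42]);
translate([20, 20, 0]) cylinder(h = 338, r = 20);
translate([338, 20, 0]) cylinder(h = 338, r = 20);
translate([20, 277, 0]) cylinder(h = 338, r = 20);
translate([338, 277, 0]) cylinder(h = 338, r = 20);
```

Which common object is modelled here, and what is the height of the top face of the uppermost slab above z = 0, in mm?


A stool. The seat height is 380 mm.

A 358×297×42 slab at z = 338 on four corner cylinders — a stool. The seat top is 338 + 42 = 380 mm.


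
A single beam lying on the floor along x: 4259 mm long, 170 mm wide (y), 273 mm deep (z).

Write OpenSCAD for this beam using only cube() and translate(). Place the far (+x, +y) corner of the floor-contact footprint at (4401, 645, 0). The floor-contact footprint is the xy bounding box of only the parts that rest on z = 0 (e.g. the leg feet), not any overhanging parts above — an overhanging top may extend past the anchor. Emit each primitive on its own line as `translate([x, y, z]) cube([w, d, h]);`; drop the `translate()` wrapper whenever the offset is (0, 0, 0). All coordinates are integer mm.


translate([142, 475, 0]) cube([4259, 170, 273]);


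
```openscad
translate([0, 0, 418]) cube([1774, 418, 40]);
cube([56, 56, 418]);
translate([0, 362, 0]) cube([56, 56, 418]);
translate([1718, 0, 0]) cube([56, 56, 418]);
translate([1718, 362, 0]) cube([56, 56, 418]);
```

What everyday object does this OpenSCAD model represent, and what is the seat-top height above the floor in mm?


A bench. The seat-top height is 458 mm.

A long slab on four corner posts — a bench. The slab sits at z = 418 with thickness 40, so the top is 418 + 40 = 458 mm.


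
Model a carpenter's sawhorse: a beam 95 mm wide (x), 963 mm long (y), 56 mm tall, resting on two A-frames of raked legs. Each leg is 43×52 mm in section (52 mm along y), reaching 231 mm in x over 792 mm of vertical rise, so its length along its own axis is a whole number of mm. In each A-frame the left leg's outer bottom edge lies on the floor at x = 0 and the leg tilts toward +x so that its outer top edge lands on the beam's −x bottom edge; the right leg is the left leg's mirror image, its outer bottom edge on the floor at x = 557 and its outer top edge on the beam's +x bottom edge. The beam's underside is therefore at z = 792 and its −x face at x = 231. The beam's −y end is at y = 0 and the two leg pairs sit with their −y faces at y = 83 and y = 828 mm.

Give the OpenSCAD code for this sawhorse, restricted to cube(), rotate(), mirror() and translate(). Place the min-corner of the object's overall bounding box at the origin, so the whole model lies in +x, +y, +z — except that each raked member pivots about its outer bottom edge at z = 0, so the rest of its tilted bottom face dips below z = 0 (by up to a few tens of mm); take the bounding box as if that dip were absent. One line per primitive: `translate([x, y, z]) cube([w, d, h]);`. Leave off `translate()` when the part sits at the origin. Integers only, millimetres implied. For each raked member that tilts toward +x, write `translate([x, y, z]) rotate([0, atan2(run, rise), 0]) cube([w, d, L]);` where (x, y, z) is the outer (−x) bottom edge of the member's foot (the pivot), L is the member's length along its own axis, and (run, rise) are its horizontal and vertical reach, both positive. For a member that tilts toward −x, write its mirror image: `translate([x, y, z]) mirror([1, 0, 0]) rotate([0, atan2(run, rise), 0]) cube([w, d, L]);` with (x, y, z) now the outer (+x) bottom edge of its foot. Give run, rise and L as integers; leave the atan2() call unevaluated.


translate([231, 0, 792]) cube([95, 963, 56]);
translate([0, 83, 0]) rotate([0, atan2(231, 792), 0]) cube([43, 52, 825]);
translate([557, 83, 0]) mirror([1, 0, 0]) rotate([0, atan2(231, 792), 0]) cube([43, 52, 825]);
translate([0, 828, 0]) rotate([0, atan2(231, 792), 0]) cube([43, 52, 825]);
translate([557, 828, 0]) mirror([1, 0, 0]) rotate([0, atan2(231, 792), 0]) cube([43, 52, 825]);


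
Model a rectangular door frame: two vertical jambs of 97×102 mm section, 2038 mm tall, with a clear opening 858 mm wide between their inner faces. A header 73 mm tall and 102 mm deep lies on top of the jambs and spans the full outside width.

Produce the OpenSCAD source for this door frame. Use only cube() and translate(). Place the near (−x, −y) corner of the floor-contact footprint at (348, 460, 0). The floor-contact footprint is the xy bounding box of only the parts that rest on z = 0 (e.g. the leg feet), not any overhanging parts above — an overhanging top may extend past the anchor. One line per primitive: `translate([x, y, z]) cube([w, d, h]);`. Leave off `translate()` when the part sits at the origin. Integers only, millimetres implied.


translate([348, 460, 0]) cube([97, 102, 2038]);
translate([1303, 460, 0]) cube([97, 102, 2038]);
translate([348, 460, 2038]) cube([1052, 102, 73]);


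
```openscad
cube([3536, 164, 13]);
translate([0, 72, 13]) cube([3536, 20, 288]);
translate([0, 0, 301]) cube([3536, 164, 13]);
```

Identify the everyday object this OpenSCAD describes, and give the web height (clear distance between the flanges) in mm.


An I-beam. The web height is 288 mm.

Two wide flanges with a thin centred web — an I-beam. Overall 314 mm minus two 13 mm flanges gives a web of 314 − 2·13 = 288 mm.


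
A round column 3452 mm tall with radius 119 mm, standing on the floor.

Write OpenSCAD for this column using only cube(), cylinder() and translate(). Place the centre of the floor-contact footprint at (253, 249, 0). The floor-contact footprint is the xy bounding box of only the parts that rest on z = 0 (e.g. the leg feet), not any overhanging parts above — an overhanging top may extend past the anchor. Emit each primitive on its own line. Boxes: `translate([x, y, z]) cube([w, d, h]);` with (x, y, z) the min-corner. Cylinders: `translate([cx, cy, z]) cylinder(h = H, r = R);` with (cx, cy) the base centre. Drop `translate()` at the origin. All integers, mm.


translate([253, 249, 0]) cylinder(h = 3452, r = 119);
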